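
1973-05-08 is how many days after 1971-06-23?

685

Jun 23, 1971 → Jun 23, 1972: 366 days (Feb 29, 1972 is in that span).
Jun 23, 1972 → Jul 23, 1972: 30 days (June has 30).
Jul 23, 1972 → Aug 23, 1972: 31 days (July has 31).
Aug 23, 1972 → Sep 23, 1972: 31 days (August has 31).
Sep 23, 1972 → Oct 23, 1972: 30 days (September has 30).
Oct 23, 1972 → Nov 23, 1972: 31 days (October has 31).
Nov 23, 1972 → Dec 23, 1972: 30 days (November has 30).
Dec 23, 1972 → Jan 23, 1973: 31 days (December has 31).
Jan 23, 1973 → Feb 23, 1973: 31 days (January has 31).
Feb 23, 1973 → Mar 23, 1973: 28 days (February has 28).
Mar 23, 1973 → Apr 23, 1973: 31 days (March has 31).
Apr 23, 1973 → May 8, 1973: 15 days.
Total: 685 days.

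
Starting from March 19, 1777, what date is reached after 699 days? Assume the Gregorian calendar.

February 16, 1779

+365 (one year) → Mar 19, 1778 (334 left).
Mar has 31 days: +13 → Apr 1, 1778 (321 left).
Apr has 30 days: +30 → May 1, 1778 (291 left).
May has 31 days: +31 → Jun 1, 1778 (260 left).
Jun has 30 days: +30 → Jul 1, 1778 (230 left).
Jul has 31 days: +31 → Aug 1, 1778 (199 left).
Aug has 31 days: +31 → Sep 1, 1778 (168 left).
Sep has 30 days: +30 → Oct 1, 1778 (138 left).
Oct has 31 days: +31 → Nov 1, 1778 (107 left).
Nov has 30 days: +30 → Dec 1, 1778 (77 left).
Dec has 31 days: +31 → Jan 1, 1779 (46 left).
Jan has 31 days: +31 → Feb 1, 1779 (15 left).
+15 → Feb 16, 1779.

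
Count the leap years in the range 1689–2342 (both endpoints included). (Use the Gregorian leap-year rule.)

Multiples of 4 in [1689,2342]: 163.
Of those, multiples of 100: 7 (not leap unless ÷400).
Multiples of 400: 1.
Leap years = 163 − 7 + 1 = 157.

157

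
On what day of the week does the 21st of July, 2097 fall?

Sunday

Doomsday rule: the anchor day for the 2000s is Tuesday. For year 97: 97÷12 = 8 r 1, and 1÷4 = 0, so 8+1+0 = 9.
Tuesday + 9 ≡ Thursday — that's 2097's doomsday.
In July the doomsday date is Jul 11.
Jul 21 is 10 days after Jul 11; 10 mod 7 = 3, so Thursday + 3 = Sunday.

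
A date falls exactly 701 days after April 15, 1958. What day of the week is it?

Wednesday

First find the weekday of Apr 15, 1958. Doomsday rule: the anchor day for the 1900s is Wednesday. For year 58: 58÷12 = 4 r 10, and 10÷4 = 2, so 4+10+2 = 16.
Wednesday + 16 ≡ Friday — that's 1958's doomsday.
In April the doomsday date is Apr 4.
Apr 15 is 11 days after Apr 4; 11 mod 7 = 4, so Friday + 4 = Tuesday.
701 mod 7 = 1, so 701 days after a Tuesday is Tuesday + 1 = Wednesday.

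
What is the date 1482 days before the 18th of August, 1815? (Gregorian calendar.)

−365 (one year) → Aug 18, 1814 (1117 left).
−365 (one year) → Aug 18, 1813 (752 left).
−365 (one year) → Aug 18, 1812 (387 left).
−18 → Jul 31, 1812 (end of Jul, 31 days; 369 left).
−31 → Jun 30, 1812 (end of Jun, 30 days; 338 left).
−30 → May 31, 1812 (end of May, 31 days; 308 left).
−31 → Apr 30, 1812 (end of Apr, 30 days; 277 left).
−30 → Mar 31, 1812 (end of Mar, 31 days; 247 left).
−31 → Feb 29, 1812 (end of Feb, 29 days; 216 left).
−29 → Jan 31, 1812 (end of Jan, 31 days; 187 left).
−31 → Dec 31, 1811 (end of Dec, 31 days; 156 left).
−31 → Nov 30, 1811 (end of Nov, 30 days; 125 left).
−30 → Oct 31, 1811 (end of Oct, 31 days; 95 left).
−31 → Sep 30, 1811 (end of Sep, 30 days; 64 left).
−30 → Aug 31, 1811 (end of Aug, 31 days; 34 left).
−31 → Jul 31, 1811 (end of Jul, 31 days; 3 left).
−3 → Jul 28, 1811.

July 28, 1811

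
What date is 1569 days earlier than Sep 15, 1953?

−365 (one year) → Sep 15, 1952 (1204 left).
−366 (one year; includes Feb 29, 1952) → Sep 15, 1951 (838 left).
−365 (one year) → Sep 15, 1950 (473 left).
−365 (one year) → Sep 15, 1949 (108 left).
−15 → Aug 31, 1949 (end of Aug, 31 days; 93 left).
−31 → Jul 31, 1949 (end of Jul, 31 days; 62 left).
−31 → Jun 30, 1949 (end of Jun, 30 days; 31 left).
−30 → May 31, 1949 (end of May, 31 days; 1 left).
−1 → May 30, 1949.

May 30, 1949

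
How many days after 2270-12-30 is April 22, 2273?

844

Dec 30, 2270 → Dec 30, 2271: 365 days.
Dec 30, 2271 → Dec 30, 2272: 366 days (Feb 29, 2272 is in that span).
Dec 30, 2272 → Jan 30, 2273: 31 days (December has 31).
Jan 30, 2273 → Feb 28, 2273: 29 days (January has 31).
Feb 28, 2273 → Mar 28, 2273: 28 days (February has 28).
Mar 28, 2273 → Apr 22, 2273: 25 days.
Total: 844 days.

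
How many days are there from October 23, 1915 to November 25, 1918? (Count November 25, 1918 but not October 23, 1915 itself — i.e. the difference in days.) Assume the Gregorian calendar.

1129

Oct 23, 1915 → Oct 23, 1916: 366 days (Feb 29, 1916 is in that span).
Oct 23, 1916 → Oct 23, 1917: 365 days.
Oct 23, 1917 → Nov 23, 1917: 31 days (October has 31).
Nov 23, 1917 → Dec 23, 1917: 30 days (November has 30).
Dec 23, 1917 → Jan 23, 1918: 31 days (December has 31).
Jan 23, 1918 → Feb 23, 1918: 31 days (January has 31).
Feb 23, 1918 → Mar 23, 1918: 28 days (February has 28).
Mar 23, 1918 → Apr 23, 1918: 31 days (March has 31).
Apr 23, 1918 → May 23, 1918: 30 days (April has 30).
May 23, 1918 → Jun 23, 1918: 31 days (May has 31).
Jun 23, 1918 → Jul 23, 1918: 30 days (June has 30).
Jul 23, 1918 → Aug 23, 1918: 31 days (July has 31).
Aug 23, 1918 → Sep 23, 1918: 31 days (August has 31).
Sep 23, 1918 → Oct 23, 1918: 30 days (September has 30).
Oct 23, 1918 → Nov 23, 1918: 31 days (October has 31).
Nov 23, 1918 → Nov 25, 1918: 2 days.
Total: 1129 days.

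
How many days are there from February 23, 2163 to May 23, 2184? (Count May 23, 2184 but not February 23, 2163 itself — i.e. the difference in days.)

7760

Feb 23, 2163 → Feb 23, 2164: 365 days.
Feb 23, 2164 → Feb 23, 2165: 366 days (Feb 29, 2164 is in that span).
Feb 23, 2165 → Feb 23, 2166: 365 days.
Feb 23, 2166 → Feb 23, 2167: 365 days.
Feb 23, 2167 → Feb 23, 2168: 365 days.
Feb 23, 2168 → Feb 23, 2169: 366 days (Feb 29, 2168 is in that span).
Feb 23, 2169 → Feb 23, 2170: 365 days.
Feb 23, 2170 → Feb 23, 2171: 365 days.
Feb 23, 2171 → Feb 23, 2172: 365 days.
Feb 23, 2172 → Feb 23, 2173: 366 days (Feb 29, 2172 is in that span).
Feb 23, 2173 → Feb 23, 2174: 365 days.
Feb 23, 2174 → Feb 23, 2175: 365 days.
Feb 23, 2175 → Feb 23, 2176: 365 days.
Feb 23, 2176 → Feb 23, 2177: 366 days (Feb 29, 2176 is in that span).
Feb 23, 2177 → Feb 23, 2178: 365 days.
Feb 23, 2178 → Feb 23, 2179: 365 days.
Feb 23, 2179 → Feb 23, 2180: 365 days.
Feb 23, 2180 → Feb 23, 2181: 366 days (Feb 29, 2180 is in that span).
Feb 23, 2181 → Feb 23, 2182: 365 days.
Feb 23, 2182 → Feb 23, 2183: 365 days.
Feb 23, 2183 → Feb 23, 2184: 365 days.
Feb 23, 2184 → Mar 23, 2184: 29 days (February has 29).
Mar 23, 2184 → Apr 23, 2184: 31 days (March has 31).
Apr 23, 2184 → May 23, 2184: 30 days.
Total: 7760 days.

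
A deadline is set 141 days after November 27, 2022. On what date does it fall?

Nov has 30 days: +4 → Dec 1, 2022 (137 left).
Dec has 31 days: +31 → Jan 1, 2023 (106 left).
Jan has 31 days: +31 → Feb 1, 2023 (75 left).
Feb has 28 days: +28 → Mar 1, 2023 (47 left).
Mar has 31 days: +31 → Apr 1, 2023 (16 left).
+16 → Apr 17, 2023.

April 17, 2023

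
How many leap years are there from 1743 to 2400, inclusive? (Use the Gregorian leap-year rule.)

Multiples of 4 in [1743,2400]: 165.
Of those, multiples of 100: 7 (not leap unless ÷400).
Multiples of 400: 2.
Leap years = 165 − 7 + 2 = 160.

160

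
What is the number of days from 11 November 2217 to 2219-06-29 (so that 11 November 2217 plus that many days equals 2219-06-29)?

595

Nov 11, 2217 → Nov 11, 2218: 365 days.
Nov 11, 2218 → Dec 11, 2218: 30 days (November has 30).
Dec 11, 2218 → Jan 11, 2219: 31 days (December has 31).
Jan 11, 2219 → Feb 11, 2219: 31 days (January has 31).
Feb 11, 2219 → Mar 11, 2219: 28 days (February has 28).
Mar 11, 2219 → Apr 11, 2219: 31 days (March has 31).
Apr 11, 2219 → May 11, 2219: 30 days (April has 30).
May 11, 2219 → Jun 11, 2219: 31 days (May has 31).
Jun 11, 2219 → Jun 29, 2219: 18 days.
Total: 595 days.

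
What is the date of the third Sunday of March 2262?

March 1, 2262 is a Saturday.
The first Sunday is therefore March 2 (1 days later).
The third Sunday is 2 + 2×7 = March 16.

March 16, 2262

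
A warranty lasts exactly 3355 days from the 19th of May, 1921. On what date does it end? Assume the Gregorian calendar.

+365 (one year) → May 19, 1922 (2990 left).
+365 (one year) → May 19, 1923 (2625 left).
+366 (one year; includes Feb 29, 1924) → May 19, 1924 (2259 left).
+365 (one year) → May 19, 1925 (1894 left).
+365 (one year) → May 19, 1926 (1529 left).
+365 (one year) → May 19, 1927 (1164 left).
+366 (one year; includes Feb 29, 1928) → May 19, 1928 (798 left).
+365 (one year) → May 19, 1929 (433 left).
+365 (one year) → May 19, 1930 (68 left).
May has 31 days: +13 → Jun 1, 1930 (55 left).
Jun has 30 days: +30 → Jul 1, 1930 (25 left).
+25 → Jul 26, 1930.

July 26, 1930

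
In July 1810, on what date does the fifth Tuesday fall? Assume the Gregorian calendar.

July 31, 1810

July 1, 1810 is a Sunday.
The first Tuesday is therefore July 3 (2 days later).
The fifth Tuesday is 3 + 4×7 = July 31.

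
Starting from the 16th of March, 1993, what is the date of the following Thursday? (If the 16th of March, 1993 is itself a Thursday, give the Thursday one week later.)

Mar 16, 1993 is a Tuesday.
From Tuesday to the next Thursday is 2 days.
Mar 16, 1993 + 2 = Mar 18, 1993.

March 18, 1993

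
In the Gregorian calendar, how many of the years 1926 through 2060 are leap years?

Multiples of 4 in [1926,2060]: 34.
Of those, multiples of 100: 1 (not leap unless ÷400).
Multiples of 400: 1.
Leap years = 34 − 1 + 1 = 34.

34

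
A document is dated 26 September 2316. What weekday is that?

Tuesday

Doomsday rule: the anchor day for the 2300s is Wednesday. For year 16: 16÷12 = 1 r 4, and 4÷4 = 1, so 1+4+1 = 6.
Wednesday + 6 ≡ Tuesday — that's 2316's doomsday.
In September the doomsday date is Sep 5.
Sep 26 is 21 days after Sep 5; 21 mod 7 = 0, so Tuesday + 0 = Tuesday.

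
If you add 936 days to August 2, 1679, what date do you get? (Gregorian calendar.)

February 23, 1682

+366 (one year; includes Feb 29, 1680) → Aug 2, 1680 (570 left).
+365 (one year) → Aug 2, 1681 (205 left).
Aug has 31 days: +30 → Sep 1, 1681 (175 left).
Sep has 30 days: +30 → Oct 1, 1681 (145 left).
Oct has 31 days: +31 → Nov 1, 1681 (114 left).
Nov has 30 days: +30 → Dec 1, 1681 (84 left).
Dec has 31 days: +31 → Jan 1, 1682 (53 left).
Jan has 31 days: +31 → Feb 1, 1682 (22 left).
+22 → Feb 23, 1682.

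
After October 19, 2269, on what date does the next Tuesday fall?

Oct 19, 2269 is a Tuesday.
From Tuesday to the next Tuesday is 7 days.
Oct 19, 2269 + 7 = Oct 26, 2269.

October 26, 2269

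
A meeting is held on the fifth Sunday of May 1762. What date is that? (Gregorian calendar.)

May 30, 1762

May 1, 1762 is a Saturday.
The first Sunday is therefore May 2 (1 days later).
The fifth Sunday is 2 + 4×7 = May 30.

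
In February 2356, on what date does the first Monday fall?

February 1, 2356 is a Wednesday.
The first Monday is therefore February 6 (5 days later).

February 6, 2356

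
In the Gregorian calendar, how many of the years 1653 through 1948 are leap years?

Multiples of 4 in [1653,1948]: 74.
Of those, multiples of 100: 3 (not leap unless ÷400).
Multiples of 400: 0.
Leap years = 74 − 3 + 0 = 71.

71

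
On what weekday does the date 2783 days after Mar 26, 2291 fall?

First find the weekday of Mar 26, 2291. Doomsday rule: the anchor day for the 2200s is Friday. For year 91: 91÷12 = 7 r 7, and 7÷4 = 1, so 7+7+1 = 15.
Friday + 15 ≡ Saturday — that's 2291's doomsday.
In March the doomsday date is Mar 14.
Mar 26 is 12 days after Mar 14; 12 mod 7 = 5, so Saturday + 5 = Thursday.
2783 mod 7 = 4, so 2783 days after a Thursday is Thursday + 4 = Monday.

Monday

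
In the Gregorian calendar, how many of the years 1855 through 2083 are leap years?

Multiples of 4 in [1855,2083]: 57.
Of those, multiples of 100: 2 (not leap unless ÷400).
Multiples of 400: 1.
Leap years = 57 − 2 + 1 = 56.

56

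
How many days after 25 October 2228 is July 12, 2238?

Oct 25, 2228 → Oct 25, 2229: 365 days.
Oct 25, 2229 → Oct 25, 2230: 365 days.
Oct 25, 2230 → Oct 25, 2231: 365 days.
Oct 25, 2231 → Oct 25, 2232: 366 days (Feb 29, 2232 is in that span).
Oct 25, 2232 → Oct 25, 2233: 365 days.
Oct 25, 2233 → Oct 25, 2234: 365 days.
Oct 25, 2234 → Oct 25, 2235: 365 days.
Oct 25, 2235 → Oct 25, 2236: 366 days (Feb 29, 2236 is in that span).
Oct 25, 2236 → Oct 25, 2237: 365 days.
Oct 25, 2237 → Nov 25, 2237: 31 days (October has 31).
Nov 25, 2237 → Dec 25, 2237: 30 days (November has 30).
Dec 25, 2237 → Jan 25, 2238: 31 days (December has 31).
Jan 25, 2238 → Feb 25, 2238: 31 days (January has 31).
Feb 25, 2238 → Mar 25, 2238: 28 days (February has 28).
Mar 25, 2238 → Apr 25, 2238: 31 days (March has 31).
Apr 25, 2238 → May 25, 2238: 30 days (April has 30).
May 25, 2238 → Jun 25, 2238: 31 days (May has 31).
Jun 25, 2238 → Jul 12, 2238: 17 days.
Total: 3547 days.

3547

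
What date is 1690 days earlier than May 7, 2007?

September 20, 2002

−365 (one year) → May 7, 2006 (1325 left).
−365 (one year) → May 7, 2005 (960 left).
−365 (one year) → May 7, 2004 (595 left).
−366 (one year; includes Feb 29, 2004) → May 7, 2003 (229 left).
−7 → Apr 30, 2003 (end of Apr, 30 days; 222 left).
−30 → Mar 31, 2003 (end of Mar, 31 days; 192 left).
−31 → Feb 28, 2003 (end of Feb, 28 days; 161 left).
−28 → Jan 31, 2003 (end of Jan, 31 days; 133 left).
−31 → Dec 31, 2002 (end of Dec, 31 days; 102 left).
−31 → Nov 30, 2002 (end of Nov, 30 days; 71 left).
−30 → Oct 31, 2002 (end of Oct, 31 days; 41 left).
−31 → Sep 30, 2002 (end of Sep, 30 days; 10 left).
−10 → Sep 20, 2002.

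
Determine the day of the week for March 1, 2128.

Doomsday rule: the anchor day for the 2100s is Sunday. For year 28: 28÷12 = 2 r 4, and 4÷4 = 1, so 2+4+1 = 7.
Sunday + 7 ≡ Sunday — that's 2128's doomsday.
In March the doomsday date is Mar 14.
Mar 1 is 13 days before Mar 14; 13 mod 7 = 6, so Sunday − 6 = Monday.

Monday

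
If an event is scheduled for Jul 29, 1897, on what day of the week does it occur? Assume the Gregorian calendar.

January 1, 1897 is a Friday.
Jan 1, 1897 → Feb 1, 1897: 31 days (January has 31).
Feb 1, 1897 → Mar 1, 1897: 28 days (February has 28).
Mar 1, 1897 → Apr 1, 1897: 31 days (March has 31).
Apr 1, 1897 → May 1, 1897: 30 days (April has 30).
May 1, 1897 → Jun 1, 1897: 31 days (May has 31).
Jun 1, 1897 → Jul 1, 1897: 30 days (June has 30).
Jul 1, 1897 → Jul 29, 1897: 28 days.
Total: 209 days.
209 mod 7 = 6, so Friday + 6 = Thursday.

Thursday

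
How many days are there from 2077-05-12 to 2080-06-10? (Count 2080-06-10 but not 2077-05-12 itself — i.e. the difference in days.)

May 12, 2077 → May 12, 2078: 365 days.
May 12, 2078 → May 12, 2079: 365 days.
May 12, 2079 → Jun 12, 2079: 31 days (May has 31).
Jun 12, 2079 → Jul 12, 2079: 30 days (June has 30).
Jul 12, 2079 → Aug 12, 2079: 31 days (July has 31).
Aug 12, 2079 → Sep 12, 2079: 31 days (August has 31).
Sep 12, 2079 → Oct 12, 2079: 30 days (September has 30).
Oct 12, 2079 → Nov 12, 2079: 31 days (October has 31).
Nov 12, 2079 → Dec 12, 2079: 30 days (November has 30).
Dec 12, 2079 → Jan 12, 2080: 31 days (December has 31).
Jan 12, 2080 → Feb 12, 2080: 31 days (January has 31).
Feb 12, 2080 → Mar 12, 2080: 29 days (February has 29).
Mar 12, 2080 → Apr 12, 2080: 31 days (March has 31).
Apr 12, 2080 → May 12, 2080: 30 days (April has 30).
May 12, 2080 → Jun 10, 2080: 29 days.
Total: 1125 days.

1125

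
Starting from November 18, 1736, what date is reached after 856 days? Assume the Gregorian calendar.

March 24, 1739

+365 (one year) → Nov 18, 1737 (491 left).
+365 (one year) → Nov 18, 1738 (126 left).
Nov has 30 days: +13 → Dec 1, 1738 (113 left).
Dec has 31 days: +31 → Jan 1, 1739 (82 left).
Jan has 31 days: +31 → Feb 1, 1739 (51 left).
Feb has 28 days: +28 → Mar 1, 1739 (23 left).
+23 → Mar 24, 1739.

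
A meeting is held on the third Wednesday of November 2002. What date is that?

November 20, 2002

November 1, 2002 is a Friday.
The first Wednesday is therefore November 6 (5 days later).
The third Wednesday is 6 + 2×7 = November 20.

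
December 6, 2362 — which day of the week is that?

Thursday

Doomsday rule: the anchor day for the 2300s is Wednesday. For year 62: 62÷12 = 5 r 2, and 2÷4 = 0, so 5+2+0 = 7.
Wednesday + 7 ≡ Wednesday — that's 2362's doomsday.
In December the doomsday date is Dec 12.
Dec 6 is 6 days before Dec 12; 6 mod 7 = 6, so Wednesday − 6 = Thursday.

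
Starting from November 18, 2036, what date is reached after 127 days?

March 25, 2037

Nov has 30 days: +13 → Dec 1, 2036 (114 left).
Dec has 31 days: +31 → Jan 1, 2037 (83 left).
Jan has 31 days: +31 → Feb 1, 2037 (52 left).
Feb has 28 days: +28 → Mar 1, 2037 (24 left).
+24 → Mar 25, 2037.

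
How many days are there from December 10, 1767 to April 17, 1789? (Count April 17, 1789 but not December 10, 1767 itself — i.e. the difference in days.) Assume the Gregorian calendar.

7799

Dec 10, 1767 → Dec 10, 1768: 366 days (Feb 29, 1768 is in that span).
Dec 10, 1768 → Dec 10, 1769: 365 days.
Dec 10, 1769 → Dec 10, 1770: 365 days.
Dec 10, 1770 → Dec 10, 1771: 365 days.
Dec 10, 1771 → Dec 10, 1772: 366 days (Feb 29, 1772 is in that span).
Dec 10, 1772 → Dec 10, 1773: 365 days.
Dec 10, 1773 → Dec 10, 1774: 365 days.
Dec 10, 1774 → Dec 10, 1775: 365 days.
Dec 10, 1775 → Dec 10, 1776: 366 days (Feb 29, 1776 is in that span).
Dec 10, 1776 → Dec 10, 1777: 365 days.
Dec 10, 1777 → Dec 10, 1778: 365 days.
Dec 10, 1778 → Dec 10, 1779: 365 days.
Dec 10, 1779 → Dec 10, 1780: 366 days (Feb 29, 1780 is in that span).
Dec 10, 1780 → Dec 10, 1781: 365 days.
Dec 10, 1781 → Dec 10, 1782: 365 days.
Dec 10, 1782 → Dec 10, 1783: 365 days.
Dec 10, 1783 → Dec 10, 1784: 366 days (Feb 29, 1784 is in that span).
Dec 10, 1784 → Dec 10, 1785: 365 days.
Dec 10, 1785 → Dec 10, 1786: 365 days.
Dec 10, 1786 → Dec 10, 1787: 365 days.
Dec 10, 1787 → Dec 10, 1788: 366 days (Feb 29, 1788 is in that span).
Dec 10, 1788 → Jan 10, 1789: 31 days (December has 31).
Jan 10, 1789 → Feb 10, 1789: 31 days (January has 31).
Feb 10, 1789 → Mar 10, 1789: 28 days (February has 28).
Mar 10, 1789 → Apr 10, 1789: 31 days (March has 31).
Apr 10, 1789 → Apr 17, 1789: 7 days.
Total: 7799 days.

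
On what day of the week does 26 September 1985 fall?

Doomsday rule: the anchor day for the 1900s is Wednesday. For year 85: 85÷12 = 7 r 1, and 1÷4 = 0, so 7+1+0 = 8.
Wednesday + 8 ≡ Thursday — that's 1985's doomsday.
In September the doomsday date is Sep 5.
Sep 26 is 21 days after Sep 5; 21 mod 7 = 0, so Thursday + 0 = Thursday.

Thursday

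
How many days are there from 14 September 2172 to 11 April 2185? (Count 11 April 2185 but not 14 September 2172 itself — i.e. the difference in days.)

4592

Sep 14, 2172 → Sep 14, 2173: 365 days.
Sep 14, 2173 → Sep 14, 2174: 365 days.
Sep 14, 2174 → Sep 14, 2175: 365 days.
Sep 14, 2175 → Sep 14, 2176: 366 days (Feb 29, 2176 is in that span).
Sep 14, 2176 → Sep 14, 2177: 365 days.
Sep 14, 2177 → Sep 14, 2178: 365 days.
Sep 14, 2178 → Sep 14, 2179: 365 days.
Sep 14, 2179 → Sep 14, 2180: 366 days (Feb 29, 2180 is in that span).
Sep 14, 2180 → Sep 14, 2181: 365 days.
Sep 14, 2181 → Sep 14, 2182: 365 days.
Sep 14, 2182 → Sep 14, 2183: 365 days.
Sep 14, 2183 → Sep 14, 2184: 366 days (Feb 29, 2184 is in that span).
Sep 14, 2184 → Oct 14, 2184: 30 days (September has 30).
Oct 14, 2184 → Nov 14, 2184: 31 days (October has 31).
Nov 14, 2184 → Dec 14, 2184: 30 days (November has 30).
Dec 14, 2184 → Jan 14, 2185: 31 days (December has 31).
Jan 14, 2185 → Feb 14, 2185: 31 days (January has 31).
Feb 14, 2185 → Mar 14, 2185: 28 days (February has 28).
Mar 14, 2185 → Apr 11, 2185: 28 days.
Total: 4592 days.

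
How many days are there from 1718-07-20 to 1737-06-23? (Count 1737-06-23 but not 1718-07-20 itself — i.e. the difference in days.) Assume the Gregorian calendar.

6913

Jul 20, 1718 → Jul 20, 1719: 365 days.
Jul 20, 1719 → Jul 20, 1720: 366 days (Feb 29, 1720 is in that span).
Jul 20, 1720 → Jul 20, 1721: 365 days.
Jul 20, 1721 → Jul 20, 1722: 365 days.
Jul 20, 1722 → Jul 20, 1723: 365 days.
Jul 20, 1723 → Jul 20, 1724: 366 days (Feb 29, 1724 is in that span).
Jul 20, 1724 → Jul 20, 1725: 365 days.
Jul 20, 1725 → Jul 20, 1726: 365 days.
Jul 20, 1726 → Jul 20, 1727: 365 days.
Jul 20, 1727 → Jul 20, 1728: 366 days (Feb 29, 1728 is in that span).
Jul 20, 1728 → Jul 20, 1729: 365 days.
Jul 20, 1729 → Jul 20, 1730: 365 days.
Jul 20, 1730 → Jul 20, 1731: 365 days.
Jul 20, 1731 → Jul 20, 1732: 366 days (Feb 29, 1732 is in that span).
Jul 20, 1732 → Jul 20, 1733: 365 days.
Jul 20, 1733 → Jul 20, 1734: 365 days.
Jul 20, 1734 → Jul 20, 1735: 365 days.
Jul 20, 1735 → Jul 20, 1736: 366 days (Feb 29, 1736 is in that span).
Jul 20, 1736 → Aug 20, 1736: 31 days (July has 31).
Aug 20, 1736 → Sep 20, 1736: 31 days (August has 31).
Sep 20, 1736 → Oct 20, 1736: 30 days (September has 30).
Oct 20, 1736 → Nov 20, 1736: 31 days (October has 31).
Nov 20, 1736 → Dec 20, 1736: 30 days (November has 30).
Dec 20, 1736 → Jan 20, 1737: 31 days (December has 31).
Jan 20, 1737 → Feb 20, 1737: 31 days (January has 31).
Feb 20, 1737 → Mar 20, 1737: 28 days (February has 28).
Mar 20, 1737 → Apr 20, 1737: 31 days (March has 31).
Apr 20, 1737 → May 20, 1737: 30 days (April has 30).
May 20, 1737 → Jun 20, 1737: 31 days (May has 31).
Jun 20, 1737 → Jun 23, 1737: 3 days.
Total: 6913 days.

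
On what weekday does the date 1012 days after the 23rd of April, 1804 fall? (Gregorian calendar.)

Friday

First find the weekday of Apr 23, 1804. Doomsday rule: the anchor day for the 1800s is Friday. For year 04: 4÷12 = 0 r 4, and 4÷4 = 1, so 0+4+1 = 5.
Friday + 5 ≡ Wednesday — that's 1804's doomsday.
In April the doomsday date is Apr 4.
Apr 23 is 19 days after Apr 4; 19 mod 7 = 5, so Wednesday + 5 = Monday.
1012 mod 7 = 4, so 1012 days after a Monday is Monday + 4 = Friday.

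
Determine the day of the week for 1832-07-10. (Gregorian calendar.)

Tuesday

January 1, 1832 is a Sunday.
Jan 1, 1832 → Feb 1, 1832: 31 days (January has 31).
Feb 1, 1832 → Mar 1, 1832: 29 days (February has 29).
Mar 1, 1832 → Apr 1, 1832: 31 days (March has 31).
Apr 1, 1832 → May 1, 1832: 30 days (April has 30).
May 1, 1832 → Jun 1, 1832: 31 days (May has 31).
Jun 1, 1832 → Jul 1, 1832: 30 days (June has 30).
Jul 1, 1832 → Jul 10, 1832: 9 days.
Total: 191 days.
191 mod 7 = 2, so Sunday + 2 = Tuesday.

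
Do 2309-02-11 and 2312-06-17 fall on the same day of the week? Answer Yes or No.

From Feb 11, 2309 to Jun 17, 2312 is 1222 days.
1222 mod 7 = 4, so they are different weekdays.
(Feb 11, 2309 is a Thursday; Jun 17, 2312 is a Monday.)

No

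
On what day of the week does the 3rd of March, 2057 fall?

Saturday

January 1, 2057 is a Monday.
Jan 1, 2057 → Feb 1, 2057: 31 days (January has 31).
Feb 1, 2057 → Mar 1, 2057: 28 days (February has 28).
Mar 1, 2057 → Mar 3, 2057: 2 days.
Total: 61 days.
61 mod 7 = 5, so Monday + 5 = Saturday.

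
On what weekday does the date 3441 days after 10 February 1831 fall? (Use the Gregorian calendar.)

First find the weekday of Feb 10, 1831. Doomsday rule: the anchor day for the 1800s is Friday. For year 31: 31÷12 = 2 r 7, and 7÷4 = 1, so 2+7+1 = 10.
Friday + 10 ≡ Monday — that's 1831's doomsday.
In February the doomsday date is Feb 28 (1831 is not a leap year).
Feb 10 is 18 days before Feb 28; 18 mod 7 = 4, so Monday − 4 = Thursday.
3441 mod 7 = 4, so 3441 days after a Thursday is Thursday + 4 = Monday.

Monday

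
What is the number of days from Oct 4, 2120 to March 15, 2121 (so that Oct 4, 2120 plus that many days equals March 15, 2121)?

162

Oct 4, 2120 → Nov 4, 2120: 31 days (October has 31).
Nov 4, 2120 → Dec 4, 2120: 30 days (November has 30).
Dec 4, 2120 → Jan 4, 2121: 31 days (December has 31).
Jan 4, 2121 → Feb 4, 2121: 31 days (January has 31).
Feb 4, 2121 → Mar 4, 2121: 28 days (February has 28).
Mar 4, 2121 → Mar 15, 2121: 11 days.
Total: 162 days.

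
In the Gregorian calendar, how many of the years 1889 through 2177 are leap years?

Multiples of 4 in [1889,2177]: 72.
Of those, multiples of 100: 3 (not leap unless ÷400).
Multiples of 400: 1.
Leap years = 72 − 3 + 1 = 70.

70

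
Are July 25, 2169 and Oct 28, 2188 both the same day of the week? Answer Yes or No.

From Jul 25, 2169 to Oct 28, 2188 is 7035 days.
7035 mod 7 = 0, so they are the same weekday.
(Jul 25, 2169 is a Tuesday; Oct 28, 2188 is a Tuesday.)

Yes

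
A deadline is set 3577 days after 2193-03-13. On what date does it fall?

+365 (one year) → Mar 13, 2194 (3212 left).
+365 (one year) → Mar 13, 2195 (2847 left).
+366 (one year; includes Feb 29, 2196) → Mar 13, 2196 (2481 left).
+365 (one year) → Mar 13, 2197 (2116 left).
+365 (one year) → Mar 13, 2198 (1751 left).
+365 (one year) → Mar 13, 2199 (1386 left).
+365 (one year) → Mar 13, 2200 (1021 left).
+365 (one year) → Mar 13, 2201 (656 left).
+365 (one year) → Mar 13, 2202 (291 left).
Mar has 31 days: +19 → Apr 1, 2202 (272 left).
Apr has 30 days: +30 → May 1, 2202 (242 left).
May has 31 days: +31 → Jun 1, 2202 (211 left).
Jun has 30 days: +30 → Jul 1, 2202 (181 left).
Jul has 31 days: +31 → Aug 1, 2202 (150 left).
Aug has 31 days: +31 → Sep 1, 2202 (119 left).
Sep has 30 days: +30 → Oct 1, 2202 (89 left).
Oct has 31 days: +31 → Nov 1, 2202 (58 left).
Nov has 30 days: +30 → Dec 1, 2202 (28 left).
+28 → Dec 29, 2202.

December 29, 2202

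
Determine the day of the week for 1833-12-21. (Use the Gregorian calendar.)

Doomsday rule: the anchor day for the 1800s is Friday. For year 33: 33÷12 = 2 r 9, and 9÷4 = 2, so 2+9+2 = 13.
Friday + 13 ≡ Thursday — that's 1833's doomsday.
In December the doomsday date is Dec 12.
Dec 21 is 9 days after Dec 12; 9 mod 7 = 2, so Thursday + 2 = Saturday.

Saturday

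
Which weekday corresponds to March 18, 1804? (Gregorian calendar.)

Sunday

Doomsday rule: the anchor day for the 1800s is Friday. For year 04: 4÷12 = 0 r 4, and 4÷4 = 1, so 0+4+1 = 5.
Friday + 5 ≡ Wednesday — that's 1804's doomsday.
In March the doomsday date is Mar 14.
Mar 18 is 4 days after Mar 14; 4 mod 7 = 4, so Wednesday + 4 = Sunday.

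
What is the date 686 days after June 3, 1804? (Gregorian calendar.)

April 20, 1806

+365 (one year) → Jun 3, 1805 (321 left).
Jun has 30 days: +28 → Jul 1, 1805 (293 left).
Jul has 31 days: +31 → Aug 1, 1805 (262 left).
Aug has 31 days: +31 → Sep 1, 1805 (231 left).
Sep has 30 days: +30 → Oct 1, 1805 (201 left).
Oct has 31 days: +31 → Nov 1, 1805 (170 left).
Nov has 30 days: +30 → Dec 1, 1805 (140 left).
Dec has 31 days: +31 → Jan 1, 1806 (109 left).
Jan has 31 days: +31 → Feb 1, 1806 (78 left).
Feb has 28 days: +28 → Mar 1, 1806 (50 left).
Mar has 31 days: +31 → Apr 1, 1806 (19 left).
+19 → Apr 20, 1806.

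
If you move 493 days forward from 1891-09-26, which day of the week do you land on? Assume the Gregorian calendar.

First find the weekday of Sep 26, 1891. Doomsday rule: the anchor day for the 1800s is Friday. For year 91: 91÷12 = 7 r 7, and 7÷4 = 1, so 7+7+1 = 15.
Friday + 15 ≡ Saturday — that's 1891's doomsday.
In September the doomsday date is Sep 5.
Sep 26 is 21 days after Sep 5; 21 mod 7 = 0, so Saturday + 0 = Saturday.
493 mod 7 = 3, so 493 days after a Saturday is Saturday + 3 = Tuesday.

Tuesday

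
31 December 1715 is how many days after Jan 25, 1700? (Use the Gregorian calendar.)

5818

Jan 25, 1700 → Jan 25, 1701: 365 days.
Jan 25, 1701 → Jan 25, 1702: 365 days.
Jan 25, 1702 → Jan 25, 1703: 365 days.
Jan 25, 1703 → Jan 25, 1704: 365 days.
Jan 25, 1704 → Jan 25, 1705: 366 days (Feb 29, 1704 is in that span).
Jan 25, 1705 → Jan 25, 1706: 365 days.
Jan 25, 1706 → Jan 25, 1707: 365 days.
Jan 25, 1707 → Jan 25, 1708: 365 days.
Jan 25, 1708 → Jan 25, 1709: 366 days (Feb 29, 1708 is in that span).
Jan 25, 1709 → Jan 25, 1710: 365 days.
Jan 25, 1710 → Jan 25, 1711: 365 days.
Jan 25, 1711 → Jan 25, 1712: 365 days.
Jan 25, 1712 → Jan 25, 1713: 366 days (Feb 29, 1712 is in that span).
Jan 25, 1713 → Jan 25, 1714: 365 days.
Jan 25, 1714 → Jan 25, 1715: 365 days.
Jan 25, 1715 → Feb 25, 1715: 31 days (January has 31).
Feb 25, 1715 → Mar 25, 1715: 28 days (February has 28).
Mar 25, 1715 → Apr 25, 1715: 31 days (March has 31).
Apr 25, 1715 → May 25, 1715: 30 days (April has 30).
May 25, 1715 → Jun 25, 1715: 31 days (May has 31).
Jun 25, 1715 → Jul 25, 1715: 30 days (June has 30).
Jul 25, 1715 → Aug 25, 1715: 31 days (July has 31).
Aug 25, 1715 → Sep 25, 1715: 31 days (August has 31).
Sep 25, 1715 → Oct 25, 1715: 30 days (September has 30).
Oct 25, 1715 → Nov 25, 1715: 31 days (October has 31).
Nov 25, 1715 → Dec 25, 1715: 30 days (November has 30).
Dec 25, 1715 → Dec 31, 1715: 6 days.
Total: 5818 days.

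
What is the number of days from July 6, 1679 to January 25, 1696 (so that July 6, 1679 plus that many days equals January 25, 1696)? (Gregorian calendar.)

Jul 6, 1679 → Jul 6, 1680: 366 days (Feb 29, 1680 is in that span).
Jul 6, 1680 → Jul 6, 1681: 365 days.
Jul 6, 1681 → Jul 6, 1682: 365 days.
Jul 6, 1682 → Jul 6, 1683: 365 days.
Jul 6, 1683 → Jul 6, 1684: 366 days (Feb 29, 1684 is in that span).
Jul 6, 1684 → Jul 6, 1685: 365 days.
Jul 6, 1685 → Jul 6, 1686: 365 days.
Jul 6, 1686 → Jul 6, 1687: 365 days.
Jul 6, 1687 → Jul 6, 1688: 366 days (Feb 29, 1688 is in that span).
Jul 6, 1688 → Jul 6, 1689: 365 days.
Jul 6, 1689 → Jul 6, 1690: 365 days.
Jul 6, 1690 → Jul 6, 1691: 365 days.
Jul 6, 1691 → Jul 6, 1692: 366 days (Feb 29, 1692 is in that span).
Jul 6, 1692 → Jul 6, 1693: 365 days.
Jul 6, 1693 → Jul 6, 1694: 365 days.
Jul 6, 1694 → Jul 6, 1695: 365 days.
Jul 6, 1695 → Aug 6, 1695: 31 days (July has 31).
Aug 6, 1695 → Sep 6, 1695: 31 days (August has 31).
Sep 6, 1695 → Oct 6, 1695: 30 days (September has 30).
Oct 6, 1695 → Nov 6, 1695: 31 days (October has 31).
Nov 6, 1695 → Dec 6, 1695: 30 days (November has 30).
Dec 6, 1695 → Jan 6, 1696: 31 days (December has 31).
Jan 6, 1696 → Jan 25, 1696: 19 days.
Total: 6047 days.

6047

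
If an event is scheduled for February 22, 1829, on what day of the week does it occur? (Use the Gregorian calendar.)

Sunday

Doomsday rule: the anchor day for the 1800s is Friday. For year 29: 29÷12 = 2 r 5, and 5÷4 = 1, so 2+5+1 = 8.
Friday + 8 ≡ Saturday — that's 1829's doomsday.
In February the doomsday date is Feb 28 (1829 is not a leap year).
Feb 22 is 6 days before Feb 28; 6 mod 7 = 6, so Saturday − 6 = Sunday.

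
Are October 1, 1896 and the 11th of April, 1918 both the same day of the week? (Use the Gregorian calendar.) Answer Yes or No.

From Oct 1, 1896 to Apr 11, 1918 is 7861 days.
7861 mod 7 = 0, so they are the same weekday.
(Oct 1, 1896 is a Thursday; Apr 11, 1918 is a Thursday.)

Yes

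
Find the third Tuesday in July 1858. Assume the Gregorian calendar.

July 20, 1858

July 1, 1858 is a Thursday.
The first Tuesday is therefore July 6 (5 days later).
The third Tuesday is 6 + 2×7 = July 20.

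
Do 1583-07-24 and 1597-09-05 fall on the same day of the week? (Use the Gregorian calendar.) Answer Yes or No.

From Jul 24, 1583 to Sep 5, 1597 is 5157 days.
5157 mod 7 = 5, so they are different weekdays.
(Jul 24, 1583 is a Sunday; Sep 5, 1597 is a Friday.)

No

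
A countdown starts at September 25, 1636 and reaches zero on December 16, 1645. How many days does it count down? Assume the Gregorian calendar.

Sep 25, 1636 → Sep 25, 1637: 365 days.
Sep 25, 1637 → Sep 25, 1638: 365 days.
Sep 25, 1638 → Sep 25, 1639: 365 days.
Sep 25, 1639 → Sep 25, 1640: 366 days (Feb 29, 1640 is in that span).
Sep 25, 1640 → Sep 25, 1641: 365 days.
Sep 25, 1641 → Sep 25, 1642: 365 days.
Sep 25, 1642 → Sep 25, 1643: 365 days.
Sep 25, 1643 → Sep 25, 1644: 366 days (Feb 29, 1644 is in that span).
Sep 25, 1644 → Sep 25, 1645: 365 days.
Sep 25, 1645 → Oct 25, 1645: 30 days (September has 30).
Oct 25, 1645 → Nov 25, 1645: 31 days (October has 31).
Nov 25, 1645 → Dec 16, 1645: 21 days.
Total: 3369 days.

3369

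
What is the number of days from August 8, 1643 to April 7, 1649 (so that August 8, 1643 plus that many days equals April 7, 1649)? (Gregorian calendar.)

Aug 8, 1643 → Aug 8, 1644: 366 days (Feb 29, 1644 is in that span).
Aug 8, 1644 → Aug 8, 1645: 365 days.
Aug 8, 1645 → Aug 8, 1646: 365 days.
Aug 8, 1646 → Aug 8, 1647: 365 days.
Aug 8, 1647 → Aug 8, 1648: 366 days (Feb 29, 1648 is in that span).
Aug 8, 1648 → Sep 8, 1648: 31 days (August has 31).
Sep 8, 1648 → Oct 8, 1648: 30 days (September has 30).
Oct 8, 1648 → Nov 8, 1648: 31 days (October has 31).
Nov 8, 1648 → Dec 8, 1648: 30 days (November has 30).
Dec 8, 1648 → Jan 8, 1649: 31 days (December has 31).
Jan 8, 1649 → Feb 8, 1649: 31 days (January has 31).
Feb 8, 1649 → Mar 8, 1649: 28 days (February has 28).
Mar 8, 1649 → Apr 7, 1649: 30 days.
Total: 2069 days.

2069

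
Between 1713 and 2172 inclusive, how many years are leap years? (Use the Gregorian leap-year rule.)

Multiples of 4 in [1713,2172]: 115.
Of those, multiples of 100: 4 (not leap unless ÷400).
Multiples of 400: 1.
Leap years = 115 − 4 + 1 = 112.

112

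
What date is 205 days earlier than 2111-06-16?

November 23, 2110

−16 → May 31, 2111 (end of May, 31 days; 189 left).
−31 → Apr 30, 2111 (end of Apr, 30 days; 158 left).
−30 → Mar 31, 2111 (end of Mar, 31 days; 128 left).
−31 → Feb 28, 2111 (end of Feb, 28 days; 97 left).
−28 → Jan 31, 2111 (end of Jan, 31 days; 69 left).
−31 → Dec 31, 2110 (end of Dec, 31 days; 38 left).
−31 → Nov 30, 2110 (end of Nov, 30 days; 7 left).
−7 → Nov 23, 2110.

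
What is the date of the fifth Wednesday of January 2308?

January 29, 2308

January 1, 2308 is a Wednesday.
The first Wednesday is therefore January 1 (same day).
The fifth Wednesday is 1 + 4×7 = January 29.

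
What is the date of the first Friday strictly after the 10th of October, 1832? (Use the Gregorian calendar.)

Oct 10, 1832 is a Wednesday.
From Wednesday to the next Friday is 2 days.
Oct 10, 1832 + 2 = Oct 12, 1832.

October 12, 1832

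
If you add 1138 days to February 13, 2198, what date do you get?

March 28, 2201

+365 (one year) → Feb 13, 2199 (773 left).
+365 (one year) → Feb 13, 2200 (408 left).
+365 (one year) → Feb 13, 2201 (43 left).
Feb has 28 days: +16 → Mar 1, 2201 (27 left).
+27 → Mar 28, 2201.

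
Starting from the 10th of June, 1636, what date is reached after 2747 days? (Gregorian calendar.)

December 18, 1643

+365 (one year) → Jun 10, 1637 (2382 left).
+365 (one year) → Jun 10, 1638 (2017 left).
+365 (one year) → Jun 10, 1639 (1652 left).
+366 (one year; includes Feb 29, 1640) → Jun 10, 1640 (1286 left).
+365 (one year) → Jun 10, 1641 (921 left).
+365 (one year) → Jun 10, 1642 (556 left).
+365 (one year) → Jun 10, 1643 (191 left).
Jun has 30 days: +21 → Jul 1, 1643 (170 left).
Jul has 31 days: +31 → Aug 1, 1643 (139 left).
Aug has 31 days: +31 → Sep 1, 1643 (108 left).
Sep has 30 days: +30 → Oct 1, 1643 (78 left).
Oct has 31 days: +31 → Nov 1, 1643 (47 left).
Nov has 30 days: +30 → Dec 1, 1643 (17 left).
+17 → Dec 18, 1643.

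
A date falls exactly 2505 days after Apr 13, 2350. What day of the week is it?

First find the weekday of Apr 13, 2350. Doomsday rule: the anchor day for the 2300s is Wednesday. For year 50: 50÷12 = 4 r 2, and 2÷4 = 0, so 4+2+0 = 6.
Wednesday + 6 ≡ Tuesday — that's 2350's doomsday.
In April the doomsday date is Apr 4.
Apr 13 is 9 days after Apr 4; 9 mod 7 = 2, so Tuesday + 2 = Thursday.
2505 mod 7 = 6, so 2505 days after a Thursday is Thursday + 6 = Wednesday.

Wednesday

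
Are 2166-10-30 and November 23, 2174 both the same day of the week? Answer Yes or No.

No

From Oct 30, 2166 to Nov 23, 2174 is 2946 days.
2946 mod 7 = 6, so they are different weekdays.
(Oct 30, 2166 is a Thursday; Nov 23, 2174 is a Wednesday.)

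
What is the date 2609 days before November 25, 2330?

−365 (one year) → Nov 25, 2329 (2244 left).
−365 (one year) → Nov 25, 2328 (1879 left).
−366 (one year; includes Feb 29, 2328) → Nov 25, 2327 (1513 left).
−365 (one year) → Nov 25, 2326 (1148 left).
−365 (one year) → Nov 25, 2325 (783 left).
−365 (one year) → Nov 25, 2324 (418 left).
−366 (one year; includes Feb 29, 2324) → Nov 25, 2323 (52 left).
−25 → Oct 31, 2323 (end of Oct, 31 days; 27 left).
−27 → Oct 4, 2323.

October 4, 2323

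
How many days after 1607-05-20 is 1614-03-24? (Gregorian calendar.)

2500

May 20, 1607 → May 20, 1608: 366 days (Feb 29, 1608 is in that span).
May 20, 1608 → May 20, 1609: 365 days.
May 20, 1609 → May 20, 1610: 365 days.
May 20, 1610 → May 20, 1611: 365 days.
May 20, 1611 → May 20, 1612: 366 days (Feb 29, 1612 is in that span).
May 20, 1612 → May 20, 1613: 365 days.
May 20, 1613 → Jun 20, 1613: 31 days (May has 31).
Jun 20, 1613 → Jul 20, 1613: 30 days (June has 30).
Jul 20, 1613 → Aug 20, 1613: 31 days (July has 31).
Aug 20, 1613 → Sep 20, 1613: 31 days (August has 31).
Sep 20, 1613 → Oct 20, 1613: 30 days (September has 30).
Oct 20, 1613 → Nov 20, 1613: 31 days (October has 31).
Nov 20, 1613 → Dec 20, 1613: 30 days (November has 30).
Dec 20, 1613 → Jan 20, 1614: 31 days (December has 31).
Jan 20, 1614 → Feb 20, 1614: 31 days (January has 31).
Feb 20, 1614 → Mar 20, 1614: 28 days (February has 28).
Mar 20, 1614 → Mar 24, 1614: 4 days.
Total: 2500 days.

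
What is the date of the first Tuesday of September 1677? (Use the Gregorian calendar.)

September 1, 1677 is a Wednesday.
The first Tuesday is therefore September 7 (6 days later).

September 7, 1677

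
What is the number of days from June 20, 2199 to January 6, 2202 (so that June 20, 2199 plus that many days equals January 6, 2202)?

930

Jun 20, 2199 → Jun 20, 2200: 365 days.
Jun 20, 2200 → Jun 20, 2201: 365 days.
Jun 20, 2201 → Jul 20, 2201: 30 days (June has 30).
Jul 20, 2201 → Aug 20, 2201: 31 days (July has 31).
Aug 20, 2201 → Sep 20, 2201: 31 days (August has 31).
Sep 20, 2201 → Oct 20, 2201: 30 days (September has 30).
Oct 20, 2201 → Nov 20, 2201: 31 days (October has 31).
Nov 20, 2201 → Dec 20, 2201: 30 days (November has 30).
Dec 20, 2201 → Jan 6, 2202: 17 days.
Total: 930 days.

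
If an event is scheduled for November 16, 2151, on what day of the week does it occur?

Tuesday

January 1, 2151 is a Friday.
Jan 1, 2151 → Feb 1, 2151: 31 days (January has 31).
Feb 1, 2151 → Mar 1, 2151: 28 days (February has 28).
Mar 1, 2151 → Apr 1, 2151: 31 days (March has 31).
Apr 1, 2151 → May 1, 2151: 30 days (April has 30).
May 1, 2151 → Jun 1, 2151: 31 days (May has 31).
Jun 1, 2151 → Jul 1, 2151: 30 days (June has 30).
Jul 1, 2151 → Aug 1, 2151: 31 days (July has 31).
Aug 1, 2151 → Sep 1, 2151: 31 days (August has 31).
Sep 1, 2151 → Oct 1, 2151: 30 days (September has 30).
Oct 1, 2151 → Nov 1, 2151: 31 days (October has 31).
Nov 1, 2151 → Nov 16, 2151: 15 days.
Total: 319 days.
319 mod 7 = 4, so Friday + 4 = Tuesday.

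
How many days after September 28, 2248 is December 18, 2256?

Sep 28, 2248 → Sep 28, 2249: 365 days.
Sep 28, 2249 → Sep 28, 2250: 365 days.
Sep 28, 2250 → Sep 28, 2251: 365 days.
Sep 28, 2251 → Sep 28, 2252: 366 days (Feb 29, 2252 is in that span).
Sep 28, 2252 → Sep 28, 2253: 365 days.
Sep 28, 2253 → Sep 28, 2254: 365 days.
Sep 28, 2254 → Sep 28, 2255: 365 days.
Sep 28, 2255 → Sep 28, 2256: 366 days (Feb 29, 2256 is in that span).
Sep 28, 2256 → Oct 28, 2256: 30 days (September has 30).
Oct 28, 2256 → Nov 28, 2256: 31 days (October has 31).
Nov 28, 2256 → Dec 18, 2256: 20 days.
Total: 3003 days.

3003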